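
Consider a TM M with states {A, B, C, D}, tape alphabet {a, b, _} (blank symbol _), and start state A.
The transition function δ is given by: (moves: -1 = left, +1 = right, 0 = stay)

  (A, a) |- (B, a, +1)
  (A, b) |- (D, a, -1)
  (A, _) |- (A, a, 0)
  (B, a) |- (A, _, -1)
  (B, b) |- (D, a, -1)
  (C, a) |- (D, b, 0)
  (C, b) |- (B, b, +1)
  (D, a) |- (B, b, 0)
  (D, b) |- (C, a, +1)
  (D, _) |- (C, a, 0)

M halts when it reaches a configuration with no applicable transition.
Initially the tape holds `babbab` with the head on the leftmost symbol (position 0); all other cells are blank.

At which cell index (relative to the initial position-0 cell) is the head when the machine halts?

6

state=A head=0 tape=_[b]abbab_   (A,b)→(D,a,-1)
state=D head=-1 tape=[_]aabbab_   (D,_)→(C,a,0)
state=C head=-1 tape=[a]aabbab_   (C,a)→(D,b,0)
state=D head=-1 tape=[b]aabbab_   (D,b)→(C,a,+1)
state=C head=0 tape=a[a]abbab_   (C,a)→(D,b,0)
state=D head=0 tape=a[b]abbab_   (D,b)→(C,a,+1)
state=C head=1 tape=aa[a]bbab_   (C,a)→(D,b,0)
state=D head=1 tape=aa[b]bbab_   (D,b)→(C,a,+1)
state=C head=2 tape=aaa[b]bab_   (C,b)→(B,b,+1)
state=B head=3 tape=aaab[b]ab_   (B,b)→(D,a,-1)
state=D head=2 tape=aaa[b]aab_   (D,b)→(C,a,+1)
state=C head=3 tape=aaaa[a]ab_   (C,a)→(D,b,0)
state=D head=3 tape=aaaa[b]ab_   (D,b)→(C,a,+1)
state=C head=4 tape=aaaaa[a]b_   (C,a)→(D,b,0)
state=D head=4 tape=aaaaa[b]b_   (D,b)→(C,a,+1)
state=C head=5 tape=aaaaaa[b]_   (C,b)→(B,b,+1)
state=B head=6 tape=aaaaaab[_]
At halt the head is at cell 6.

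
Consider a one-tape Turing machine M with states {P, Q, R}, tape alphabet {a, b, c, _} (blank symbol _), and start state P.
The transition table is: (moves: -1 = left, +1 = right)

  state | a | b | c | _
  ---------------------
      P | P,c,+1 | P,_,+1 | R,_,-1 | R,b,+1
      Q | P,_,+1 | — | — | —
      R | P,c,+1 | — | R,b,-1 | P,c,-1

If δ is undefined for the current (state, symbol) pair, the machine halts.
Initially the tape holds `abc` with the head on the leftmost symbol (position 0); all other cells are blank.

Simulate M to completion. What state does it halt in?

P | __[a]bc   read a → write c, move +1, go to P
P | __c[b]c   read b → write _, move +1, go to P
P | __c_[c]   read c → write _, move -1, go to R
R | __c[_]_   read _ → write c, move -1, go to P
P | __[c]c_   read c → write _, move -1, go to R
R | _[_]_c_   read _ → write c, move -1, go to P
P | [_]c_c_   read _ → write b, move +1, go to R
R | b[c]_c_   read c → write b, move -1, go to R
R | [b]b_c_
No transition is defined for (R, b); M halts in state R.

R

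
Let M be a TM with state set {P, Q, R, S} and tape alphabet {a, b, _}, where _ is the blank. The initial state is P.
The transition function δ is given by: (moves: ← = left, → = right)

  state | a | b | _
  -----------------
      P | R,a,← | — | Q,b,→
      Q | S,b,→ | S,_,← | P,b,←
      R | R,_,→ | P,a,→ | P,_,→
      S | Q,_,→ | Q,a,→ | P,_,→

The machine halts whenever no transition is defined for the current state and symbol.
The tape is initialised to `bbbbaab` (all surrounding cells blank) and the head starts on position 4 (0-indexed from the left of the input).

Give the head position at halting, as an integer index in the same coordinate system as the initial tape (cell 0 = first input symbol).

state=P head=4 tape=bbbb[a]ab__   (P,a)→(R,a,←)
state=R head=3 tape=bbb[b]aab__   (R,b)→(P,a,→)
state=P head=4 tape=bbba[a]ab__   (P,a)→(R,a,←)
state=R head=3 tape=bbb[a]aab__   (R,a)→(R,_,→)
state=R head=4 tape=bbb_[a]ab__   (R,a)→(R,_,→)
state=R head=5 tape=bbb__[a]b__   (R,a)→(R,_,→)
state=R head=6 tape=bbb___[b]__   (R,b)→(P,a,→)
state=P head=7 tape=bbb___a[_]_   (P,_)→(Q,b,→)
state=Q head=8 tape=bbb___ab[_]   (Q,_)→(P,b,←)
state=P head=7 tape=bbb___a[b]b
At halt the head is at cell 7.

7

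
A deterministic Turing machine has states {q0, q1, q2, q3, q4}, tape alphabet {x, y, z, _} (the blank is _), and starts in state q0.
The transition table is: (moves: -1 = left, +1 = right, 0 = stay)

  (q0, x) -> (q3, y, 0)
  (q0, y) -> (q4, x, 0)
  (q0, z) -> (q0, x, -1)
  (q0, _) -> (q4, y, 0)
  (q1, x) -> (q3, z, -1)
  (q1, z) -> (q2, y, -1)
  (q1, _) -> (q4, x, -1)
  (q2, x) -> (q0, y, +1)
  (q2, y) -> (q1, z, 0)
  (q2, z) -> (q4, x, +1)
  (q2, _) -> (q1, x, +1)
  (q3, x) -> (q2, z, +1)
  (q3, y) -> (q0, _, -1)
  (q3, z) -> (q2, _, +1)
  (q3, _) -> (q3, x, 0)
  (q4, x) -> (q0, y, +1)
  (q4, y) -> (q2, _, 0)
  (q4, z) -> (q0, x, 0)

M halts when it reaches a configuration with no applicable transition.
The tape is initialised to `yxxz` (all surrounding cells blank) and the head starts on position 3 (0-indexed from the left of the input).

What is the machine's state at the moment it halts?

state=q0 head=3 tape=yxx[z]_   (q0,z)→(q0,x,-1)
state=q0 head=2 tape=yx[x]x_   (q0,x)→(q3,y,0)
state=q3 head=2 tape=yx[y]x_   (q3,y)→(q0,_,-1)
state=q0 head=1 tape=y[x]_x_   (q0,x)→(q3,y,0)
state=q3 head=1 tape=y[y]_x_   (q3,y)→(q0,_,-1)
state=q0 head=0 tape=[y]__x_   (q0,y)→(q4,x,0)
state=q4 head=0 tape=[x]__x_   (q4,x)→(q0,y,+1)
state=q0 head=1 tape=y[_]_x_   (q0,_)→(q4,y,0)
state=q4 head=1 tape=y[y]_x_   (q4,y)→(q2,_,0)
state=q2 head=1 tape=y[_]_x_   (q2,_)→(q1,x,+1)
state=q1 head=2 tape=yx[_]x_   (q1,_)→(q4,x,-1)
state=q4 head=1 tape=y[x]xx_   (q4,x)→(q0,y,+1)
state=q0 head=2 tape=yy[x]x_   (q0,x)→(q3,y,0)
state=q3 head=2 tape=yy[y]x_   (q3,y)→(q0,_,-1)
state=q0 head=1 tape=y[y]_x_   (q0,y)→(q4,x,0)
state=q4 head=1 tape=y[x]_x_   (q4,x)→(q0,y,+1)
state=q0 head=2 tape=yy[_]x_   (q0,_)→(q4,y,0)
state=q4 head=2 tape=yy[y]x_   (q4,y)→(q2,_,0)
state=q2 head=2 tape=yy[_]x_   (q2,_)→(q1,x,+1)
state=q1 head=3 tape=yyx[x]_   (q1,x)→(q3,z,-1)
state=q3 head=2 tape=yy[x]z_   (q3,x)→(q2,z,+1)
state=q2 head=3 tape=yyz[z]_   (q2,z)→(q4,x,+1)
state=q4 head=4 tape=yyzx[_]
No transition is defined for (q4, _); M halts in state q4.

q4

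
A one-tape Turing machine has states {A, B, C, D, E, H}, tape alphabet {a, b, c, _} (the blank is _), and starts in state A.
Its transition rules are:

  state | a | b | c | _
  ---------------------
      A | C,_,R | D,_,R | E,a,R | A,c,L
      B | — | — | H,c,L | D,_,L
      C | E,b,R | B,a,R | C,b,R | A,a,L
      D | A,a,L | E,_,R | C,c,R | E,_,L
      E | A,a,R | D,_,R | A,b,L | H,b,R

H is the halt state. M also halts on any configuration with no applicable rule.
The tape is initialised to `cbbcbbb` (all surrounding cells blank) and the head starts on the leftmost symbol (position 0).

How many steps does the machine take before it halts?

state=A head=0 tape=[c]bbcbbb   (A,c)→(E,a,R)
state=E head=1 tape=a[b]bcbbb   (E,b)→(D,_,R)
state=D head=2 tape=a_[b]cbbb   (D,b)→(E,_,R)
state=E head=3 tape=a__[c]bbb   (E,c)→(A,b,L)
state=A head=2 tape=a_[_]bbbb   (A,_)→(A,c,L)
state=A head=1 tape=a[_]cbbbb   (A,_)→(A,c,L)
state=A head=0 tape=[a]ccbbbb   (A,a)→(C,_,R)
state=C head=1 tape=_[c]cbbbb   (C,c)→(C,b,R)
state=C head=2 tape=_b[c]bbbb   (C,c)→(C,b,R)
state=C head=3 tape=_bb[b]bbb   (C,b)→(B,a,R)
state=B head=4 tape=_bba[b]bb
M halts after 10 transitions.

10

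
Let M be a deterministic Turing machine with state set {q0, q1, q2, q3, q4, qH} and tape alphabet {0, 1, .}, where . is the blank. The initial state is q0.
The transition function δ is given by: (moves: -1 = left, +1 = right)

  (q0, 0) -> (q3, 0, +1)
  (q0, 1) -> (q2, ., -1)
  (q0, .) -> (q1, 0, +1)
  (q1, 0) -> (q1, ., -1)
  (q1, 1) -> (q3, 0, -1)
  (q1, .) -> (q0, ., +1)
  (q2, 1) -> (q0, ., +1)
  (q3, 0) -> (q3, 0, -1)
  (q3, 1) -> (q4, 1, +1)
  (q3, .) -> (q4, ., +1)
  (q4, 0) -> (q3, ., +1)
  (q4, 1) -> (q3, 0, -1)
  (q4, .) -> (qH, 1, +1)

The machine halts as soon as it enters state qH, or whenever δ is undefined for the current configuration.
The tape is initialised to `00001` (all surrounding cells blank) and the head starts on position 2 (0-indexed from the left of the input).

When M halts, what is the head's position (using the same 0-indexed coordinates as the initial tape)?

state=q0 head=2 tape=.00[0]01..   (q0,0)→(q3,0,+1)
state=q3 head=3 tape=.000[0]1..   (q3,0)→(q3,0,-1)
state=q3 head=2 tape=.00[0]01..   (q3,0)→(q3,0,-1)
state=q3 head=1 tape=.0[0]001..   (q3,0)→(q3,0,-1)
state=q3 head=0 tape=.[0]0001..   (q3,0)→(q3,0,-1)
state=q3 head=-1 tape=[.]00001..   (q3,.)→(q4,.,+1)
state=q4 head=0 tape=.[0]0001..   (q4,0)→(q3,.,+1)
state=q3 head=1 tape=..[0]001..   (q3,0)→(q3,0,-1)
state=q3 head=0 tape=.[.]0001..   (q3,.)→(q4,.,+1)
state=q4 head=1 tape=..[0]001..   (q4,0)→(q3,.,+1)
state=q3 head=2 tape=...[0]01..   (q3,0)→(q3,0,-1)
state=q3 head=1 tape=..[.]001..   (q3,.)→(q4,.,+1)
state=q4 head=2 tape=...[0]01..   (q4,0)→(q3,.,+1)
state=q3 head=3 tape=....[0]1..   (q3,0)→(q3,0,-1)
state=q3 head=2 tape=...[.]01..   (q3,.)→(q4,.,+1)
state=q4 head=3 tape=....[0]1..   (q4,0)→(q3,.,+1)
state=q3 head=4 tape=.....[1]..   (q3,1)→(q4,1,+1)
state=q4 head=5 tape=.....1[.].   (q4,.)→(qH,1,+1)
state=qH head=6 tape=.....11[.]
At halt the head is at cell 6.

6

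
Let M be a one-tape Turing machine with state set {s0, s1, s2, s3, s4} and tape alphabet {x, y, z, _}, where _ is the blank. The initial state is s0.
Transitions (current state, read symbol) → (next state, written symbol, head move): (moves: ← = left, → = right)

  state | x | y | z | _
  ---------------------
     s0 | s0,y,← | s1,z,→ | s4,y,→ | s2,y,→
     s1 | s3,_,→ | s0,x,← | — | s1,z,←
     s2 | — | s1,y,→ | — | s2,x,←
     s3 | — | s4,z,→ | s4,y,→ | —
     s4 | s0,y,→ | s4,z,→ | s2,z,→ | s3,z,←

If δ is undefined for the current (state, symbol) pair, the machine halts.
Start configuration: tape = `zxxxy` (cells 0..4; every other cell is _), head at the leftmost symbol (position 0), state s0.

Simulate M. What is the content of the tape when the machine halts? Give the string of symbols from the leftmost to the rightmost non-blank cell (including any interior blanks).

yyyyzz

state=s0 head=0 tape=[z]xxxy_   (s0,z)→(s4,y,→)
state=s4 head=1 tape=y[x]xxy_   (s4,x)→(s0,y,→)
state=s0 head=2 tape=yy[x]xy_   (s0,x)→(s0,y,←)
state=s0 head=1 tape=y[y]yxy_   (s0,y)→(s1,z,→)
state=s1 head=2 tape=yz[y]xy_   (s1,y)→(s0,x,←)
state=s0 head=1 tape=y[z]xxy_   (s0,z)→(s4,y,→)
state=s4 head=2 tape=yy[x]xy_   (s4,x)→(s0,y,→)
state=s0 head=3 tape=yyy[x]y_   (s0,x)→(s0,y,←)
state=s0 head=2 tape=yy[y]yy_   (s0,y)→(s1,z,→)
state=s1 head=3 tape=yyz[y]y_   (s1,y)→(s0,x,←)
state=s0 head=2 tape=yy[z]xy_   (s0,z)→(s4,y,→)
state=s4 head=3 tape=yyy[x]y_   (s4,x)→(s0,y,→)
state=s0 head=4 tape=yyyy[y]_   (s0,y)→(s1,z,→)
state=s1 head=5 tape=yyyyz[_]   (s1,_)→(s1,z,←)
state=s1 head=4 tape=yyyy[z]z
The non-blank tape span at halt is yyyyzz.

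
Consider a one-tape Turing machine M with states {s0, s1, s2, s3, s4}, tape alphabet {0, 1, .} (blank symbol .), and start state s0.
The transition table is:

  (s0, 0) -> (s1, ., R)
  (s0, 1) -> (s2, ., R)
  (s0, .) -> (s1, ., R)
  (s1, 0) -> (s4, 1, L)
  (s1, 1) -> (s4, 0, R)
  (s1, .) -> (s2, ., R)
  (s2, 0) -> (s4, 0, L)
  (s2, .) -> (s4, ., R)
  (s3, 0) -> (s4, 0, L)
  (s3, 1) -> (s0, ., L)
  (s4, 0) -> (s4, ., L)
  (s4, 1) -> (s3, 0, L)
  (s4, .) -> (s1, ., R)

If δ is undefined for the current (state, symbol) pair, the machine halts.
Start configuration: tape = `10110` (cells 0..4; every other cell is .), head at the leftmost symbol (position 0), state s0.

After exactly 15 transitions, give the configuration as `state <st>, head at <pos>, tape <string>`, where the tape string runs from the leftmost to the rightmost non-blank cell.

state s1, head at 1, tape 10

state=s0 head=0 tape=[1]0110   (s0,1)→(s2,.,R)
state=s2 head=1 tape=.[0]110   (s2,0)→(s4,0,L)
state=s4 head=0 tape=[.]0110   (s4,.)→(s1,.,R)
state=s1 head=1 tape=.[0]110   (s1,0)→(s4,1,L)
state=s4 head=0 tape=[.]1110   (s4,.)→(s1,.,R)
state=s1 head=1 tape=.[1]110   (s1,1)→(s4,0,R)
state=s4 head=2 tape=.0[1]10   (s4,1)→(s3,0,L)
state=s3 head=1 tape=.[0]010   (s3,0)→(s4,0,L)
state=s4 head=0 tape=[.]0010   (s4,.)→(s1,.,R)
state=s1 head=1 tape=.[0]010   (s1,0)→(s4,1,L)
state=s4 head=0 tape=[.]1010   (s4,.)→(s1,.,R)
state=s1 head=1 tape=.[1]010   (s1,1)→(s4,0,R)
state=s4 head=2 tape=.0[0]10   (s4,0)→(s4,.,L)
state=s4 head=1 tape=.[0].10   (s4,0)→(s4,.,L)
state=s4 head=0 tape=[.]..10   (s4,.)→(s1,.,R)
state=s1 head=1 tape=.[.].10
After 15 steps: state s1, head at 1, tape 10.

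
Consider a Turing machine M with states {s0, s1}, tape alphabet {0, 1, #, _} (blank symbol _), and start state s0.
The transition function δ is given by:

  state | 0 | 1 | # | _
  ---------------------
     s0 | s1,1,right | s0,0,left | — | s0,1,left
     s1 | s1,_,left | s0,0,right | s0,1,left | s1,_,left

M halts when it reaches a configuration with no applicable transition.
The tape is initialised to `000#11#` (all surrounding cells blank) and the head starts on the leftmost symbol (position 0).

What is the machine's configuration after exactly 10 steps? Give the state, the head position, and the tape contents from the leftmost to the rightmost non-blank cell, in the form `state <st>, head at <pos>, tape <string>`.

state s1, head at 2, tape 110111#

state=s0 head=0 tape=[0]00#11#   (s0,0)→(s1,1,right)
state=s1 head=1 tape=1[0]0#11#   (s1,0)→(s1,_,left)
state=s1 head=0 tape=[1]_0#11#   (s1,1)→(s0,0,right)
state=s0 head=1 tape=0[_]0#11#   (s0,_)→(s0,1,left)
state=s0 head=0 tape=[0]10#11#   (s0,0)→(s1,1,right)
state=s1 head=1 tape=1[1]0#11#   (s1,1)→(s0,0,right)
state=s0 head=2 tape=10[0]#11#   (s0,0)→(s1,1,right)
state=s1 head=3 tape=101[#]11#   (s1,#)→(s0,1,left)
state=s0 head=2 tape=10[1]111#   (s0,1)→(s0,0,left)
state=s0 head=1 tape=1[0]0111#   (s0,0)→(s1,1,right)
state=s1 head=2 tape=11[0]111#
After 10 steps: state s1, head at 2, tape 110111#.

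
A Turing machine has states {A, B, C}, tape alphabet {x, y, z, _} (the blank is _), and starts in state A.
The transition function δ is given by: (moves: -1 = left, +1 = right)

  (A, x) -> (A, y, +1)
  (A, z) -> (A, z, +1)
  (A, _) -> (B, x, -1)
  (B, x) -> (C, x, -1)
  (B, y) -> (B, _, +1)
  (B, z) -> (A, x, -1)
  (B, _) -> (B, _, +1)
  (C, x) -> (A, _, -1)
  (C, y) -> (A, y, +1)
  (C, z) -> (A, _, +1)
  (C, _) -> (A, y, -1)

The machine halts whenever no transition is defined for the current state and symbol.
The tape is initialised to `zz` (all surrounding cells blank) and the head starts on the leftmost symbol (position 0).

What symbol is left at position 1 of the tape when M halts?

A | [z]z__   read z → write z, move +1, go to A
A | z[z]__   read z → write z, move +1, go to A
A | zz[_]_   read _ → write x, move -1, go to B
B | z[z]x_   read z → write x, move -1, go to A
A | [z]xx_   read z → write z, move +1, go to A
A | z[x]x_   read x → write y, move +1, go to A
A | zy[x]_   read x → write y, move +1, go to A
A | zyy[_]   read _ → write x, move -1, go to B
B | zy[y]x   read y → write _, move +1, go to B
B | zy_[x]   read x → write x, move -1, go to C
C | zy[_]x   read _ → write y, move -1, go to A
A | z[y]yx
Cell 1 holds y when M halts.

y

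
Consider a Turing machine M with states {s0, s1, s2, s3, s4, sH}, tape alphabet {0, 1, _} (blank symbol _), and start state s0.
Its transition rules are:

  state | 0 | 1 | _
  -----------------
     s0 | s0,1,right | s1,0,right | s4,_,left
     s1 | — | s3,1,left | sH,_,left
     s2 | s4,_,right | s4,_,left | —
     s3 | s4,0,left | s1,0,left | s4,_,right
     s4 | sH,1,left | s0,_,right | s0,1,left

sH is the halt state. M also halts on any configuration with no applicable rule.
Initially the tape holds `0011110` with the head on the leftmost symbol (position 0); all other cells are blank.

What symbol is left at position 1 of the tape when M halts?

s0 | [0]011110   read 0 → write 1, move right, go to s0
s0 | 1[0]11110   read 0 → write 1, move right, go to s0
s0 | 11[1]1110   read 1 → write 0, move right, go to s1
s1 | 110[1]110   read 1 → write 1, move left, go to s3
s3 | 11[0]1110   read 0 → write 0, move left, go to s4
s4 | 1[1]01110   read 1 → write _, move right, go to s0
s0 | 1_[0]1110   read 0 → write 1, move right, go to s0
s0 | 1_1[1]110   read 1 → write 0, move right, go to s1
s1 | 1_10[1]10   read 1 → write 1, move left, go to s3
s3 | 1_1[0]110   read 0 → write 0, move left, go to s4
s4 | 1_[1]0110   read 1 → write _, move right, go to s0
s0 | 1__[0]110   read 0 → write 1, move right, go to s0
s0 | 1__1[1]10   read 1 → write 0, move right, go to s1
s1 | 1__10[1]0   read 1 → write 1, move left, go to s3
s3 | 1__1[0]10   read 0 → write 0, move left, go to s4
s4 | 1__[1]010   read 1 → write _, move right, go to s0
s0 | 1___[0]10   read 0 → write 1, move right, go to s0
s0 | 1___1[1]0   read 1 → write 0, move right, go to s1
s1 | 1___10[0]
Cell 1 holds _ when M halts.

_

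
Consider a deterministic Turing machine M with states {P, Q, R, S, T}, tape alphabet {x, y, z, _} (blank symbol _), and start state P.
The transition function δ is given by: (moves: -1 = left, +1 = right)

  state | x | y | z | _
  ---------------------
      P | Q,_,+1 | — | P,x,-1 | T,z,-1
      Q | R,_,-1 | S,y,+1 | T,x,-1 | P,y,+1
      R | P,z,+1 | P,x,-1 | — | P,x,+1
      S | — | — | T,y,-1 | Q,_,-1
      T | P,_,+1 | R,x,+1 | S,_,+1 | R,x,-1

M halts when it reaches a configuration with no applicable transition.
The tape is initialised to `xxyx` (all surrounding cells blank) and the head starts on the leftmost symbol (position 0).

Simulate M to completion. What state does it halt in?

state=P head=0 tape=___[x]xyx   (P,x)→(Q,_,+1)
state=Q head=1 tape=____[x]yx   (Q,x)→(R,_,-1)
state=R head=0 tape=___[_]_yx   (R,_)→(P,x,+1)
state=P head=1 tape=___x[_]yx   (P,_)→(T,z,-1)
state=T head=0 tape=___[x]zyx   (T,x)→(P,_,+1)
state=P head=1 tape=____[z]yx   (P,z)→(P,x,-1)
state=P head=0 tape=___[_]xyx   (P,_)→(T,z,-1)
state=T head=-1 tape=__[_]zxyx   (T,_)→(R,x,-1)
state=R head=-2 tape=_[_]xzxyx   (R,_)→(P,x,+1)
state=P head=-1 tape=_x[x]zxyx   (P,x)→(Q,_,+1)
state=Q head=0 tape=_x_[z]xyx   (Q,z)→(T,x,-1)
state=T head=-1 tape=_x[_]xxyx   (T,_)→(R,x,-1)
state=R head=-2 tape=_[x]xxxyx   (R,x)→(P,z,+1)
state=P head=-1 tape=_z[x]xxyx   (P,x)→(Q,_,+1)
state=Q head=0 tape=_z_[x]xyx   (Q,x)→(R,_,-1)
state=R head=-1 tape=_z[_]_xyx   (R,_)→(P,x,+1)
state=P head=0 tape=_zx[_]xyx   (P,_)→(T,z,-1)
state=T head=-1 tape=_z[x]zxyx   (T,x)→(P,_,+1)
state=P head=0 tape=_z_[z]xyx   (P,z)→(P,x,-1)
state=P head=-1 tape=_z[_]xxyx   (P,_)→(T,z,-1)
state=T head=-2 tape=_[z]zxxyx   (T,z)→(S,_,+1)
state=S head=-1 tape=__[z]xxyx   (S,z)→(T,y,-1)
state=T head=-2 tape=_[_]yxxyx   (T,_)→(R,x,-1)
state=R head=-3 tape=[_]xyxxyx   (R,_)→(P,x,+1)
state=P head=-2 tape=x[x]yxxyx   (P,x)→(Q,_,+1)
state=Q head=-1 tape=x_[y]xxyx   (Q,y)→(S,y,+1)
state=S head=0 tape=x_y[x]xyx
No transition is defined for (S, x); M halts in state S.

S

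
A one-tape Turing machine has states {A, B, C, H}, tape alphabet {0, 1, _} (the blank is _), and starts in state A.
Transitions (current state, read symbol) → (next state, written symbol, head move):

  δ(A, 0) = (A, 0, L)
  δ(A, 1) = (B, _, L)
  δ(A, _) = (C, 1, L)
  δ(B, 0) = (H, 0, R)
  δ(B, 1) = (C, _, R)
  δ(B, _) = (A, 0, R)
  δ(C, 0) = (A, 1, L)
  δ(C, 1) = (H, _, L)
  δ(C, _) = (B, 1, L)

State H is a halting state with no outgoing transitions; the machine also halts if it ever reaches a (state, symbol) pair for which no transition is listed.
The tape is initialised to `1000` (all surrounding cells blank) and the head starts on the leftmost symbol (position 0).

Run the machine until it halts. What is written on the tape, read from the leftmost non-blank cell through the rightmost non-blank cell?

0_111000

state=A head=0 tape=____[1]000   (A,1)→(B,_,L)
state=B head=-1 tape=___[_]_000   (B,_)→(A,0,R)
state=A head=0 tape=___0[_]000   (A,_)→(C,1,L)
state=C head=-1 tape=___[0]1000   (C,0)→(A,1,L)
state=A head=-2 tape=__[_]11000   (A,_)→(C,1,L)
state=C head=-3 tape=_[_]111000   (C,_)→(B,1,L)
state=B head=-4 tape=[_]1111000   (B,_)→(A,0,R)
state=A head=-3 tape=0[1]111000   (A,1)→(B,_,L)
state=B head=-4 tape=[0]_111000   (B,0)→(H,0,R)
state=H head=-3 tape=0[_]111000
The non-blank tape span at halt is 0_111000.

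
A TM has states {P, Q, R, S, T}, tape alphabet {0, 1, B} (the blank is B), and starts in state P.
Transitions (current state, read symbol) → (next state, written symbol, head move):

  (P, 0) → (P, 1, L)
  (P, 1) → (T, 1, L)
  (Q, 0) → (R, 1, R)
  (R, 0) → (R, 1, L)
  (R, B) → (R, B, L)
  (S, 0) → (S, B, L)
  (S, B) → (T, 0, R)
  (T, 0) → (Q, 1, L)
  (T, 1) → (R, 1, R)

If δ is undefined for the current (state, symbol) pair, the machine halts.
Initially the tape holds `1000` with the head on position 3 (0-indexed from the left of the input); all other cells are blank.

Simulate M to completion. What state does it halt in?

P | B100[0]   read 0 → write 1, move L, go to P
P | B10[0]1   read 0 → write 1, move L, go to P
P | B1[0]11   read 0 → write 1, move L, go to P
P | B[1]111   read 1 → write 1, move L, go to T
T | [B]1111
No transition is defined for (T, B); M halts in state T.

T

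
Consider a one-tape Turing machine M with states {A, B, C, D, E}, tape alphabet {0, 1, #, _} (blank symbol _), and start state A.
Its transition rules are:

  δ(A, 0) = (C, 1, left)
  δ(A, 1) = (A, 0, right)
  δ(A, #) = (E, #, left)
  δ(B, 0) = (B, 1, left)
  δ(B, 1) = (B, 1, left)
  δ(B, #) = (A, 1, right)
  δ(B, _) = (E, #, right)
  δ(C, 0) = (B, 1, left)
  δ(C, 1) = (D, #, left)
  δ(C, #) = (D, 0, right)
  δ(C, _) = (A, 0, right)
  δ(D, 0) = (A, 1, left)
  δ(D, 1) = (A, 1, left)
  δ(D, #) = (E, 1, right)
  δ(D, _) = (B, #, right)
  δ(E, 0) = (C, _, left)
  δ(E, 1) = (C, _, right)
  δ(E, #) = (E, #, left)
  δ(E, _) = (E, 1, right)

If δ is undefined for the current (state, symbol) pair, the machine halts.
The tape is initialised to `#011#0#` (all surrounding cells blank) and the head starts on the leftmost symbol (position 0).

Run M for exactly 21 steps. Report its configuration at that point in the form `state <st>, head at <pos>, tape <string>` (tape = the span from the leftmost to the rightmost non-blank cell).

state D, head at -1, tape #_#11_#0#

state=A head=0 tape=__[#]011#0#   (A,#)→(E,#,left)
state=E head=-1 tape=_[_]#011#0#   (E,_)→(E,1,right)
state=E head=0 tape=_1[#]011#0#   (E,#)→(E,#,left)
state=E head=-1 tape=_[1]#011#0#   (E,1)→(C,_,right)
state=C head=0 tape=__[#]011#0#   (C,#)→(D,0,right)
state=D head=1 tape=__0[0]11#0#   (D,0)→(A,1,left)
state=A head=0 tape=__[0]111#0#   (A,0)→(C,1,left)
state=C head=-1 tape=_[_]1111#0#   (C,_)→(A,0,right)
state=A head=0 tape=_0[1]111#0#   (A,1)→(A,0,right)
state=A head=1 tape=_00[1]11#0#   (A,1)→(A,0,right)
state=A head=2 tape=_000[1]1#0#   (A,1)→(A,0,right)
state=A head=3 tape=_0000[1]#0#   (A,1)→(A,0,right)
state=A head=4 tape=_00000[#]0#   (A,#)→(E,#,left)
state=E head=3 tape=_0000[0]#0#   (E,0)→(C,_,left)
state=C head=2 tape=_000[0]_#0#   (C,0)→(B,1,left)
state=B head=1 tape=_00[0]1_#0#   (B,0)→(B,1,left)
state=B head=0 tape=_0[0]11_#0#   (B,0)→(B,1,left)
state=B head=-1 tape=_[0]111_#0#   (B,0)→(B,1,left)
state=B head=-2 tape=[_]1111_#0#   (B,_)→(E,#,right)
state=E head=-1 tape=#[1]111_#0#   (E,1)→(C,_,right)
state=C head=0 tape=#_[1]11_#0#   (C,1)→(D,#,left)
state=D head=-1 tape=#[_]#11_#0#
After 21 steps: state D, head at -1, tape #_#11_#0#.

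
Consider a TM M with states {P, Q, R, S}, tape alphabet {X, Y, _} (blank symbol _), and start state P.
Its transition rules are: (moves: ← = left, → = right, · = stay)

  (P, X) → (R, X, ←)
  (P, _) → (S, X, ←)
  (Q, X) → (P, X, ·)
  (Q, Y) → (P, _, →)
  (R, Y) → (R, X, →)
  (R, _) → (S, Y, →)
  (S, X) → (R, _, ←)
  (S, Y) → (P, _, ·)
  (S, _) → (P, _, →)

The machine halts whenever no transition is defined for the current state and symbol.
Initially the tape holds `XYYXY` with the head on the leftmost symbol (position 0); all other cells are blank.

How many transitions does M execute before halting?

P | __[X]YYXY   read X → write X, move ←, go to R
R | _[_]XYYXY   read _ → write Y, move →, go to S
S | _Y[X]YYXY   read X → write _, move ←, go to R
R | _[Y]_YYXY   read Y → write X, move →, go to R
R | _X[_]YYXY   read _ → write Y, move →, go to S
S | _XY[Y]YXY   read Y → write _, move ·, go to P
P | _XY[_]YXY   read _ → write X, move ←, go to S
S | _X[Y]XYXY   read Y → write _, move ·, go to P
P | _X[_]XYXY   read _ → write X, move ←, go to S
S | _[X]XXYXY   read X → write _, move ←, go to R
R | [_]_XXYXY   read _ → write Y, move →, go to S
S | Y[_]XXYXY   read _ → write _, move →, go to P
P | Y_[X]XYXY   read X → write X, move ←, go to R
R | Y[_]XXYXY   read _ → write Y, move →, go to S
S | YY[X]XYXY   read X → write _, move ←, go to R
R | Y[Y]_XYXY   read Y → write X, move →, go to R
R | YX[_]XYXY   read _ → write Y, move →, go to S
S | YXY[X]YXY   read X → write _, move ←, go to R
R | YX[Y]_YXY   read Y → write X, move →, go to R
R | YXX[_]YXY   read _ → write Y, move →, go to S
S | YXXY[Y]XY   read Y → write _, move ·, go to P
P | YXXY[_]XY   read _ → write X, move ←, go to S
S | YXX[Y]XXY   read Y → write _, move ·, go to P
P | YXX[_]XXY   read _ → write X, move ←, go to S
S | YX[X]XXXY   read X → write _, move ←, go to R
R | Y[X]_XXXY
M halts after 25 transitions.

25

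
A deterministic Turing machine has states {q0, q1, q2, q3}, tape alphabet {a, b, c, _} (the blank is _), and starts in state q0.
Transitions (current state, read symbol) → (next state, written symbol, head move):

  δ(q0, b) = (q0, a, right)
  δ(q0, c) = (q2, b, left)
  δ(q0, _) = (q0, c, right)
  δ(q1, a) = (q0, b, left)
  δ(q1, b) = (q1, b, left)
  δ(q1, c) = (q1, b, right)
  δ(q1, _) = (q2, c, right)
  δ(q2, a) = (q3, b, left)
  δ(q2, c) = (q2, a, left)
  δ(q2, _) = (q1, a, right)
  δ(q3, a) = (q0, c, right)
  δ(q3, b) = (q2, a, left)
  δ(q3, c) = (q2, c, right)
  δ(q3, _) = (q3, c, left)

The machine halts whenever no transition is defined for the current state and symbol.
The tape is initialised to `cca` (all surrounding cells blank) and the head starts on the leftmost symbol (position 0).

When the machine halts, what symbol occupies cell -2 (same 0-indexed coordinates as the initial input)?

c

state=q0 head=0 tape=__[c]ca   (q0,c)→(q2,b,left)
state=q2 head=-1 tape=_[_]bca   (q2,_)→(q1,a,right)
state=q1 head=0 tape=_a[b]ca   (q1,b)→(q1,b,left)
state=q1 head=-1 tape=_[a]bca   (q1,a)→(q0,b,left)
state=q0 head=-2 tape=[_]bbca   (q0,_)→(q0,c,right)
state=q0 head=-1 tape=c[b]bca   (q0,b)→(q0,a,right)
state=q0 head=0 tape=ca[b]ca   (q0,b)→(q0,a,right)
state=q0 head=1 tape=caa[c]a   (q0,c)→(q2,b,left)
state=q2 head=0 tape=ca[a]ba   (q2,a)→(q3,b,left)
state=q3 head=-1 tape=c[a]bba   (q3,a)→(q0,c,right)
state=q0 head=0 tape=cc[b]ba   (q0,b)→(q0,a,right)
state=q0 head=1 tape=cca[b]a   (q0,b)→(q0,a,right)
state=q0 head=2 tape=ccaa[a]
Cell -2 holds c when M halts.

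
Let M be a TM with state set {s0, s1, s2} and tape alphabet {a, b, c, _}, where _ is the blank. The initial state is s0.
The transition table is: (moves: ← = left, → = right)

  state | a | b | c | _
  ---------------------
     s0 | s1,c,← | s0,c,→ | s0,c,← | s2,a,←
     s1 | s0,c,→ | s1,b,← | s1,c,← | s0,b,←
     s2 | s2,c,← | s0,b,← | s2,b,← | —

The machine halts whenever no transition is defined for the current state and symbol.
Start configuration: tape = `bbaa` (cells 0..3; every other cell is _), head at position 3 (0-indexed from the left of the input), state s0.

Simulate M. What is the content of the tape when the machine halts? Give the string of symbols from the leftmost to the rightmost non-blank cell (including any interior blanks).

acccc

state=s0 head=3 tape=__bba[a]   (s0,a)→(s1,c,←)
state=s1 head=2 tape=__bb[a]c   (s1,a)→(s0,c,→)
state=s0 head=3 tape=__bbc[c]   (s0,c)→(s0,c,←)
state=s0 head=2 tape=__bb[c]c   (s0,c)→(s0,c,←)
state=s0 head=1 tape=__b[b]cc   (s0,b)→(s0,c,→)
state=s0 head=2 tape=__bc[c]c   (s0,c)→(s0,c,←)
state=s0 head=1 tape=__b[c]cc   (s0,c)→(s0,c,←)
state=s0 head=0 tape=__[b]ccc   (s0,b)→(s0,c,→)
state=s0 head=1 tape=__c[c]cc   (s0,c)→(s0,c,←)
state=s0 head=0 tape=__[c]ccc   (s0,c)→(s0,c,←)
state=s0 head=-1 tape=_[_]cccc   (s0,_)→(s2,a,←)
state=s2 head=-2 tape=[_]acccc
The non-blank tape span at halt is acccc.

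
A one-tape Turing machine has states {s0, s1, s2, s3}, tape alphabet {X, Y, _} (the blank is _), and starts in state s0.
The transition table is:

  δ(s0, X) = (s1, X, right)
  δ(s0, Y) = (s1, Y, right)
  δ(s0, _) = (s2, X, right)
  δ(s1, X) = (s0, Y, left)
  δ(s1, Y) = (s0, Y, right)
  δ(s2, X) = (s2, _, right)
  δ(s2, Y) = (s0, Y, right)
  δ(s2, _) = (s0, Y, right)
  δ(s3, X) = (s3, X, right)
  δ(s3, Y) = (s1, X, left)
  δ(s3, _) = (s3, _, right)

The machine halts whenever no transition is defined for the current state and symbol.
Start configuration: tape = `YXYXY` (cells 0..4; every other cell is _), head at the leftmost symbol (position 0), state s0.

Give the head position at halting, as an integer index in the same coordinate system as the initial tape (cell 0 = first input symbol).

s0 | [Y]XYXY_   read Y → write Y, move right, go to s1
s1 | Y[X]YXY_   read X → write Y, move left, go to s0
s0 | [Y]YYXY_   read Y → write Y, move right, go to s1
s1 | Y[Y]YXY_   read Y → write Y, move right, go to s0
s0 | YY[Y]XY_   read Y → write Y, move right, go to s1
s1 | YYY[X]Y_   read X → write Y, move left, go to s0
s0 | YY[Y]YY_   read Y → write Y, move right, go to s1
s1 | YYY[Y]Y_   read Y → write Y, move right, go to s0
s0 | YYYY[Y]_   read Y → write Y, move right, go to s1
s1 | YYYYY[_]
At halt the head is at cell 5.

5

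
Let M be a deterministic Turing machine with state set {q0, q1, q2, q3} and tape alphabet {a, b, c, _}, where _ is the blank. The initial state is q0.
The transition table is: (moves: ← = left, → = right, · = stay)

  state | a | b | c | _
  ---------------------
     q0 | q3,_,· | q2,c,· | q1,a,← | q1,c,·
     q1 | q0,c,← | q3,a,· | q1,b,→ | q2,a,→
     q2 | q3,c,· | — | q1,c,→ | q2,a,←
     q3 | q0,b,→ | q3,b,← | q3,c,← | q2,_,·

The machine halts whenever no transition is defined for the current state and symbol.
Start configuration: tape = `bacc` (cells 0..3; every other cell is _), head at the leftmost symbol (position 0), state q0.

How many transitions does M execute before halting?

14

q0 | _[b]acc   read b → write c, move ·, go to q2
q2 | _[c]acc   read c → write c, move →, go to q1
q1 | _c[a]cc   read a → write c, move ←, go to q0
q0 | _[c]ccc   read c → write a, move ←, go to q1
q1 | [_]accc   read _ → write a, move →, go to q2
q2 | a[a]ccc   read a → write c, move ·, go to q3
q3 | a[c]ccc   read c → write c, move ←, go to q3
q3 | [a]cccc   read a → write b, move →, go to q0
q0 | b[c]ccc   read c → write a, move ←, go to q1
q1 | [b]accc   read b → write a, move ·, go to q3
q3 | [a]accc   read a → write b, move →, go to q0
q0 | b[a]ccc   read a → write _, move ·, go to q3
q3 | b[_]ccc   read _ → write _, move ·, go to q2
q2 | b[_]ccc   read _ → write a, move ←, go to q2
q2 | [b]accc
M halts after 14 transitions.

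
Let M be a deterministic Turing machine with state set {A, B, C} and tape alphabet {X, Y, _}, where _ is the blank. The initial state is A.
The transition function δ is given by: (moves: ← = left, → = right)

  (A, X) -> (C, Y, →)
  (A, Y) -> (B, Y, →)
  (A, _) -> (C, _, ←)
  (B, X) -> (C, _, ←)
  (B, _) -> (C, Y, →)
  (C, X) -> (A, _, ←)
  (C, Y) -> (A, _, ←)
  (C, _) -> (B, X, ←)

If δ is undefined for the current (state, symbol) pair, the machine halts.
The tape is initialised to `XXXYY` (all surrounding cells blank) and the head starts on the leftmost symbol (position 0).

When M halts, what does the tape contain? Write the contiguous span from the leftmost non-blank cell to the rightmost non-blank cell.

YYYYYX

A | [X]XXYY_   read X → write Y, move →, go to C
C | Y[X]XYY_   read X → write _, move ←, go to A
A | [Y]_XYY_   read Y → write Y, move →, go to B
B | Y[_]XYY_   read _ → write Y, move →, go to C
C | YY[X]YY_   read X → write _, move ←, go to A
A | Y[Y]_YY_   read Y → write Y, move →, go to B
B | YY[_]YY_   read _ → write Y, move →, go to C
C | YYY[Y]Y_   read Y → write _, move ←, go to A
A | YY[Y]_Y_   read Y → write Y, move →, go to B
B | YYY[_]Y_   read _ → write Y, move →, go to C
C | YYYY[Y]_   read Y → write _, move ←, go to A
A | YYY[Y]__   read Y → write Y, move →, go to B
B | YYYY[_]_   read _ → write Y, move →, go to C
C | YYYYY[_]   read _ → write X, move ←, go to B
B | YYYY[Y]X
The non-blank tape span at halt is YYYYYX.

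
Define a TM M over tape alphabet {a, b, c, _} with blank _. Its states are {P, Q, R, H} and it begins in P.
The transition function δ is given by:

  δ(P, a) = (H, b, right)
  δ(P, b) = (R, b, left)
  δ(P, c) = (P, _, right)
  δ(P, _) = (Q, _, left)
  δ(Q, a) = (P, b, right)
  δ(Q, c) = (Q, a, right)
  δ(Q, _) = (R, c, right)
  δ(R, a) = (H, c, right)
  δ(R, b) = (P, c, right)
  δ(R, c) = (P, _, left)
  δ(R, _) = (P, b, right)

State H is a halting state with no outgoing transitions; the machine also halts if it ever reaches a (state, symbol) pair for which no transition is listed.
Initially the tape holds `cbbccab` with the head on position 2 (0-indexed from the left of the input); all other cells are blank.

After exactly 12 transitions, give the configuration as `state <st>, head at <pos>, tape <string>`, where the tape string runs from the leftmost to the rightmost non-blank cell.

state P, head at 0, tape c_bccab

P | cb[b]ccab   read b → write b, move left, go to R
R | c[b]bccab   read b → write c, move right, go to P
P | cc[b]ccab   read b → write b, move left, go to R
R | c[c]bccab   read c → write _, move left, go to P
P | [c]_bccab   read c → write _, move right, go to P
P | _[_]bccab   read _ → write _, move left, go to Q
Q | [_]_bccab   read _ → write c, move right, go to R
R | c[_]bccab   read _ → write b, move right, go to P
P | cb[b]ccab   read b → write b, move left, go to R
R | c[b]bccab   read b → write c, move right, go to P
P | cc[b]ccab   read b → write b, move left, go to R
R | c[c]bccab   read c → write _, move left, go to P
P | [c]_bccab
After 12 steps: state P, head at 0, tape c_bccab.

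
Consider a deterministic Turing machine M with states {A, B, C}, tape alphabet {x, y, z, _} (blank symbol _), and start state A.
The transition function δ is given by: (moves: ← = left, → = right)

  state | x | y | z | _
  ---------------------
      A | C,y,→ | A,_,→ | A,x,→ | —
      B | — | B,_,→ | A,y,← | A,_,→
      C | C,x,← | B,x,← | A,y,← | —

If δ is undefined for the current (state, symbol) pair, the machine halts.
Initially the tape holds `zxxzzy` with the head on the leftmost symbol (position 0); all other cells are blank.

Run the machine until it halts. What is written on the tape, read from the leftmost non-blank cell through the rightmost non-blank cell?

state=A head=0 tape=[z]xxzzy   (A,z)→(A,x,→)
state=A head=1 tape=x[x]xzzy   (A,x)→(C,y,→)
state=C head=2 tape=xy[x]zzy   (C,x)→(C,x,←)
state=C head=1 tape=x[y]xzzy   (C,y)→(B,x,←)
state=B head=0 tape=[x]xxzzy
The non-blank tape span at halt is xxxzzy.

xxxzzy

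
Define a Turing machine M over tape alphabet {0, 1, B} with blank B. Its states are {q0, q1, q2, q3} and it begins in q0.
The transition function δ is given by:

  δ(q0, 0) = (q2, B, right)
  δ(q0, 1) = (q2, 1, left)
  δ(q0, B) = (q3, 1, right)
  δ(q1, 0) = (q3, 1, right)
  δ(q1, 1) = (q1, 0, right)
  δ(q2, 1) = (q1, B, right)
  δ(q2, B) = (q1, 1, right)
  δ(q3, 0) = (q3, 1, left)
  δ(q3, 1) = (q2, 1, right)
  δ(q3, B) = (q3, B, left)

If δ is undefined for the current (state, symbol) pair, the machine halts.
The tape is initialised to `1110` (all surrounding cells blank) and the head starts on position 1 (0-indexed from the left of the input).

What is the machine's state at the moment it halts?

state=q0 head=1 tape=1[1]10BB   (q0,1)→(q2,1,left)
state=q2 head=0 tape=[1]110BB   (q2,1)→(q1,B,right)
state=q1 head=1 tape=B[1]10BB   (q1,1)→(q1,0,right)
state=q1 head=2 tape=B0[1]0BB   (q1,1)→(q1,0,right)
state=q1 head=3 tape=B00[0]BB   (q1,0)→(q3,1,right)
state=q3 head=4 tape=B001[B]B   (q3,B)→(q3,B,left)
state=q3 head=3 tape=B00[1]BB   (q3,1)→(q2,1,right)
state=q2 head=4 tape=B001[B]B   (q2,B)→(q1,1,right)
state=q1 head=5 tape=B0011[B]
No transition is defined for (q1, B); M halts in state q1.

q1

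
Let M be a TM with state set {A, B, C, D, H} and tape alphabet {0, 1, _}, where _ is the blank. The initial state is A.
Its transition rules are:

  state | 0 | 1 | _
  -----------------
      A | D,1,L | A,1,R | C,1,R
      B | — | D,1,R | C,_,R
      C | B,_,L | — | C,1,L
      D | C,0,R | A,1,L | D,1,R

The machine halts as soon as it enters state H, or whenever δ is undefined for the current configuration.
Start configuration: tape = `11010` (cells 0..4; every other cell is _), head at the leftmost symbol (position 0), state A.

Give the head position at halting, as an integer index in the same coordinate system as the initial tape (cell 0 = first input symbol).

5

A | [1]1010__   read 1 → write 1, move R, go to A
A | 1[1]010__   read 1 → write 1, move R, go to A
A | 11[0]10__   read 0 → write 1, move L, go to D
D | 1[1]110__   read 1 → write 1, move L, go to A
A | [1]1110__   read 1 → write 1, move R, go to A
A | 1[1]110__   read 1 → write 1, move R, go to A
A | 11[1]10__   read 1 → write 1, move R, go to A
A | 111[1]0__   read 1 → write 1, move R, go to A
A | 1111[0]__   read 0 → write 1, move L, go to D
D | 111[1]1__   read 1 → write 1, move L, go to A
A | 11[1]11__   read 1 → write 1, move R, go to A
A | 111[1]1__   read 1 → write 1, move R, go to A
A | 1111[1]__   read 1 → write 1, move R, go to A
A | 11111[_]_   read _ → write 1, move R, go to C
C | 111111[_]   read _ → write 1, move L, go to C
C | 11111[1]1
At halt the head is at cell 5.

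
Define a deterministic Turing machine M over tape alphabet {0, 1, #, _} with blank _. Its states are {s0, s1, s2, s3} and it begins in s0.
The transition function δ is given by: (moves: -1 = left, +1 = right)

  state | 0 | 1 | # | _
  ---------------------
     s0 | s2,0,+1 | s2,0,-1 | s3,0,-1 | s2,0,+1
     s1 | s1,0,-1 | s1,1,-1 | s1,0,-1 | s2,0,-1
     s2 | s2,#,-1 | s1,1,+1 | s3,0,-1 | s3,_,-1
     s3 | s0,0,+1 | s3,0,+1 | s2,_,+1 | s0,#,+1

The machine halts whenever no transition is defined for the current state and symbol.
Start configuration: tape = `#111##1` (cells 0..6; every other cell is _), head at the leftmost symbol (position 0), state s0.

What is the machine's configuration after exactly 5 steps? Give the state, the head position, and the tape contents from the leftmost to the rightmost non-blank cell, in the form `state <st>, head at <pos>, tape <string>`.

state s1, head at 1, tape #0111##1

state=s0 head=0 tape=_[#]111##1   (s0,#)→(s3,0,-1)
state=s3 head=-1 tape=[_]0111##1   (s3,_)→(s0,#,+1)
state=s0 head=0 tape=#[0]111##1   (s0,0)→(s2,0,+1)
state=s2 head=1 tape=#0[1]11##1   (s2,1)→(s1,1,+1)
state=s1 head=2 tape=#01[1]1##1   (s1,1)→(s1,1,-1)
state=s1 head=1 tape=#0[1]11##1
After 5 steps: state s1, head at 1, tape #0111##1.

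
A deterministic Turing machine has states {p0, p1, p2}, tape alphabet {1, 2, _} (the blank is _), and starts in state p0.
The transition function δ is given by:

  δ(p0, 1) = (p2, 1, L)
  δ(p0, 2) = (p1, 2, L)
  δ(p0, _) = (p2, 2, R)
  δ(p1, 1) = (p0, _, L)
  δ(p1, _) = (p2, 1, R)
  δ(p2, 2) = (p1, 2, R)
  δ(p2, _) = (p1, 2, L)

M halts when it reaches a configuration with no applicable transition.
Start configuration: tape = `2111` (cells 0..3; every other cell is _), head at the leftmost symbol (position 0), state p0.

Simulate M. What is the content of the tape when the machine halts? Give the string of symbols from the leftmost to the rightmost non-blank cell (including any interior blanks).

p0 | __[2]111   read 2 → write 2, move L, go to p1
p1 | _[_]2111   read _ → write 1, move R, go to p2
p2 | _1[2]111   read 2 → write 2, move R, go to p1
p1 | _12[1]11   read 1 → write _, move L, go to p0
p0 | _1[2]_11   read 2 → write 2, move L, go to p1
p1 | _[1]2_11   read 1 → write _, move L, go to p0
p0 | [_]_2_11   read _ → write 2, move R, go to p2
p2 | 2[_]2_11   read _ → write 2, move L, go to p1
p1 | [2]22_11
The non-blank tape span at halt is 222_11.

222_11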